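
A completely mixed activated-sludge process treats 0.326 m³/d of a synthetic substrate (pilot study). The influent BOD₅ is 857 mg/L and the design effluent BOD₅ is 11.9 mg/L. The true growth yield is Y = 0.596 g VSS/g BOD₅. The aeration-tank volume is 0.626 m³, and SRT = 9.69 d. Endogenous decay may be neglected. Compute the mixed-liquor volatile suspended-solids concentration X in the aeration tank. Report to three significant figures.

From V·X = Y·Q·(S₀ − S)·θ_c (decay neglected): X = 0.596 × 0.326 × (857 − 11.9) × 9.69 / 0.626 = 2542 mg/L.

X ≈ 2540 mg/L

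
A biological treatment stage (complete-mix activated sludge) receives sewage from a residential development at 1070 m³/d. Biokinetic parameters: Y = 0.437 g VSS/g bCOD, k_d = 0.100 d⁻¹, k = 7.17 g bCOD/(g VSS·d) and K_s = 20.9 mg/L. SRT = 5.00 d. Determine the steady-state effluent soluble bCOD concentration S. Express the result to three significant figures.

For a completely mixed reactor with recycle the Lawrence–McCarty relation gives S = K_s·(1 + k_d·θ_c) / [θ_c·(Y·k − k_d) − 1] = 20.9 × (1 + 0.100 × 5.00) / [5.00 × (0.437 × 7.17 − 0.100) − 1] = 31.35 / 14.17 = 2.213 mg/L.

S ≈ 2.21 mg/L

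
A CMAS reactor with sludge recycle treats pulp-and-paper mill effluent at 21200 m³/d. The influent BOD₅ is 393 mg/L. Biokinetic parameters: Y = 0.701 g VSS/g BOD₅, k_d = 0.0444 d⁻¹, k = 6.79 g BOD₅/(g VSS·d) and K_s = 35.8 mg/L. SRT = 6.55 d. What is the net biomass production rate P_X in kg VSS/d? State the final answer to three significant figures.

P_X ≈ 4510 kg VSS/d

For a completely mixed reactor with recycle the Lawrence–McCarty relation gives S = K_s·(1 + k_d·θ_c) / [θ_c·(Y·k − k_d) − 1] = 35.8 × (1 + 0.0444 × 6.55) / [6.55 × (0.701 × 6.79 − 0.0444) − 1] = 46.21 / 29.89 = 1.546 mg/L.
Observed yield with endogenous decay: Y_obs = Y / (1 + k_d·θ_c) = 0.701 / (1 + 0.0444 × 6.55) = 0.701 / 1.291 = 0.5431 g VSS/g BOD₅.
Q·(S₀ − S) = 21200 × (393 − 1.55) × 10⁻³ = 8299 kg/d removed.
Biomass produced: P_X = Y_obs·Q·ΔS = 0.5431 × 8299 ≈ 4507 kg VSS/d.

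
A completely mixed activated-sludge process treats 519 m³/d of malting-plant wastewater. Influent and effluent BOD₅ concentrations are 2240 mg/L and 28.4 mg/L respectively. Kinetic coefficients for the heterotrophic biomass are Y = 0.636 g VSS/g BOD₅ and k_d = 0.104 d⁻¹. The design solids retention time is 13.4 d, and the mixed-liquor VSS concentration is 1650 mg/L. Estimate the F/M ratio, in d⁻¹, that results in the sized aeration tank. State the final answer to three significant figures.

Steady-state biomass mass balance: V·X·(1 + k_d·θ_c) = Y·Q·(S₀ − S)·θ_c, so V = 0.636 × 519 × (2240 − 28.4) × 13.4 / [1650 × (1 + 0.104 × 13.4)] = 9.78×10^6 / 3949 = 2477 m³.
Food-to-microorganism ratio F/M = Q S₀ / (V X) = 519 × 2240 / (2477 × 1650) = 0.2845 d⁻¹.

F/M ≈ 0.284 d⁻¹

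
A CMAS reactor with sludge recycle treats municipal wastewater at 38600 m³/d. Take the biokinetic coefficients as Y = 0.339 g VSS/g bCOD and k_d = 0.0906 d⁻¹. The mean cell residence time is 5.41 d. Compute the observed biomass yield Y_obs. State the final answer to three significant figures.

Y_obs ≈ 0.227 g VSS/g bCOD

Observed yield with endogenous decay: Y_obs = Y / (1 + k_d·θ_c) = 0.339 / (1 + 0.0906 × 5.41) = 0.339 / 1.490 = 0.2275 g VSS/g bCOD.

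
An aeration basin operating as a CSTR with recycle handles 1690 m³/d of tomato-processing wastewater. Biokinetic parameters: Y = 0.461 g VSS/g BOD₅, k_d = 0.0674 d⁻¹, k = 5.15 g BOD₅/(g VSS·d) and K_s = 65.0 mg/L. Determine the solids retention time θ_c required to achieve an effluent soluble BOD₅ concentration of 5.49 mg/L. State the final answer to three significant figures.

From 1/θ_c = Y·k·S/(K_s + S) − k_d: Y·k·S/(K_s+S) = 0.461 × 5.15 × 5.49 / (65.0 + 5.49) = 0.1849 d⁻¹.
Then 1/θ_c = μ − k_d = 0.1849 − 0.0674 = 0.1175 d⁻¹, giving θ_c = 8.510 d.

θ_c ≈ 8.51 d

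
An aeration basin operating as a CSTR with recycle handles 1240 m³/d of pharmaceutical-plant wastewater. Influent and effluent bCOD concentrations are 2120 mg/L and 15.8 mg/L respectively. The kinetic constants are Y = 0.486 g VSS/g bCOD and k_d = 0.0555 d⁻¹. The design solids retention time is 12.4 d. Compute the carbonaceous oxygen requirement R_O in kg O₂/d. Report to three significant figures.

R_O ≈ 1540 kg O₂/d

Y_obs = Y / (1 + k_d θ_c) = 0.486 / (1 + 0.0555 × 12.4) = 0.486 / 1.688 = 0.2879.
Substrate removed = Q·(S₀ − S) = 1240 m³/d × (2120 − 15.8) g/m³ = 2.61×10^6 g/d = 2609 kg/d.
Net sludge production P_X = 0.2879 × 2609 = 751.1 kg VSS/d.
R_O = Q·ΔS − 1.42 P_X = 2609 − 1067 = 1543 kg O₂/d.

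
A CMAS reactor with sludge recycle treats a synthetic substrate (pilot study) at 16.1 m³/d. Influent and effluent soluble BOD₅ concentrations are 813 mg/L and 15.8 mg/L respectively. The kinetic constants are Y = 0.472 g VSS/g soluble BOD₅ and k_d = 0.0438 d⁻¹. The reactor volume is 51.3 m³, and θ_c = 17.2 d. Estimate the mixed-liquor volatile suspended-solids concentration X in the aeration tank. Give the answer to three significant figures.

X = Y·Q·ΔS·θ_c / [V·(1 + k_d θ_c)] = 0.472 × 16.1 × (813 − 15.8) × 17.2 / [51.3 × (1 + 0.0438 × 17.2)] = 1158 mg/L.

X ≈ 1160 mg/L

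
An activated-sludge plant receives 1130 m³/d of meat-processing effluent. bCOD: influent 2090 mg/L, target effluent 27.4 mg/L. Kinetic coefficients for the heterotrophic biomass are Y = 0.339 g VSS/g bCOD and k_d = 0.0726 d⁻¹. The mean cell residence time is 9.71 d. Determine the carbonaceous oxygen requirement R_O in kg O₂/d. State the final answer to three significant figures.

Observed yield with endogenous decay: Y_obs = Y / (1 + k_d·θ_c) = 0.339 / (1 + 0.0726 × 9.71) = 0.339 / 1.705 = 0.1988 g VSS/g bCOD.
Mass of bCOD removed per day: Q(S₀ − S) = 1130 × 2063 g/m³ = 2331 kg/d.
Net sludge production P_X = 0.1988 × 2331 = 463.4 kg VSS/d.
R_O = Q·(S₀ − S) − 1.42·P_X = 2331 − 1.42 × 463.4 = 1673 kg O₂/d.

R_O ≈ 1670 kg O₂/d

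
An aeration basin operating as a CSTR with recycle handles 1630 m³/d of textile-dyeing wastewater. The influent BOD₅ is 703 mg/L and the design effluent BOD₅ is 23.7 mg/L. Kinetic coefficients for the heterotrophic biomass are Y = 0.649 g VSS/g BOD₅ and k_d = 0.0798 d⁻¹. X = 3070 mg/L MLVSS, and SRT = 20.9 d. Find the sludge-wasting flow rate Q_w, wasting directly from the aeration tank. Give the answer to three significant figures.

Rearranging the biomass balance for a CMAS with decay, V = Y·Q·ΔS·θ_c / [X·(1+k_d θ_c)] = 0.649 × 1630 × (703 − 23.7) × 20.9 / [3070 × (1 + 0.0798 × 20.9)] = 1.5×10^7 / 8190 = 1834 m³.
For wasting at MLVSS concentration, Q_w = V/θ_c = 1834/20.9 = 87.74 m³/d.

Q_w ≈ 87.7 m³/d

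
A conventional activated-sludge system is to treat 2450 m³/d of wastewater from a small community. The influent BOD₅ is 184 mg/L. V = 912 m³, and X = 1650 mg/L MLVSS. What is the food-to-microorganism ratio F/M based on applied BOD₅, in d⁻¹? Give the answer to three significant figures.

F/M = Q·S₀ / (V·X) = 2450 × 184 / (912.0 × 1650) = 0.2996 g BOD₅·(g VSS·d)⁻¹.

F/M ≈ 0.300 d⁻¹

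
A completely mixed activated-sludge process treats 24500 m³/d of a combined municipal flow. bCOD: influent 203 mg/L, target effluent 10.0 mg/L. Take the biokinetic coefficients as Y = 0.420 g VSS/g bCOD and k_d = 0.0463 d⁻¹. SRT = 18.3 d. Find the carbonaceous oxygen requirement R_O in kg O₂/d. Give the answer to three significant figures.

R_O ≈ 3200 kg O₂/d

Observed yield with endogenous decay: Y_obs = Y / (1 + k_d·θ_c) = 0.420 / (1 + 0.0463 × 18.3) = 0.420 / 1.847 = 0.2274 g VSS/g bCOD.
Substrate removed = Q·(S₀ − S) = 24500 m³/d × (203 − 10.0) g/m³ = 4.73×10^6 g/d = 4728 kg/d.
Net sludge production P_X = 0.2274 × 4728 = 1075 kg VSS/d.
R_O = Q·ΔS − 1.42 P_X = 4728 − 1527 = 3202 kg O₂/d.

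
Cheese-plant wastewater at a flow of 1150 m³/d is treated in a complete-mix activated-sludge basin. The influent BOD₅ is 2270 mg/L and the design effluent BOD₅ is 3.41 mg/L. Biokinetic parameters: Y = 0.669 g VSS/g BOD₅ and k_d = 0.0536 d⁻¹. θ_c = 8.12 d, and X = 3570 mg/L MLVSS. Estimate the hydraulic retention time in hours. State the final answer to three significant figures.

τ ≈ 57.7 h

From the SRT design equation V = Y Q (S₀−S) θ_c / [X (1 + k_d θ_c)] = 0.669 × 1150 × (2270 − 3.41) × 8.12 / [3570 × (1 + 0.0536 × 8.12)] = 1.42×10^7 / 5124 = 2764 m³.
Hydraulic retention time τ = V/Q = 2764 / 1150 = 2.403 d = 57.67 h.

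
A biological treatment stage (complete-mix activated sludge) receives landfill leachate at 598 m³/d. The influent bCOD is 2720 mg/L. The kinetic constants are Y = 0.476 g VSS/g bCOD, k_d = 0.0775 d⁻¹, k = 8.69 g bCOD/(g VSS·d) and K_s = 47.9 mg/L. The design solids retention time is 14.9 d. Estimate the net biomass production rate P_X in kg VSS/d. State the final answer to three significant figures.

From the Monod/SRT balance for a CMAS, S = K_s·(1+k_d θ_c)/[θ_c·(Y k − k_d) − 1] = 47.9 × (1 + 0.0775 × 14.9) / [14.9 × (0.476 × 8.69 − 0.0775) − 1] = 103.2 / 59.48 = 1.735 mg/L.
Observed yield with endogenous decay: Y_obs = Y / (1 + k_d·θ_c) = 0.476 / (1 + 0.0775 × 14.9) = 0.476 / 2.155 = 0.2209 g VSS/g bCOD.
Mass of bCOD removed per day: Q(S₀ − S) = 598 × 2718 g/m³ = 1626 kg/d.
Net biomass production P_X = Y_obs × Q·(S₀ − S) = 0.2209 × 1626 = 359.1 kg VSS/d.

P_X ≈ 359 kg VSS/d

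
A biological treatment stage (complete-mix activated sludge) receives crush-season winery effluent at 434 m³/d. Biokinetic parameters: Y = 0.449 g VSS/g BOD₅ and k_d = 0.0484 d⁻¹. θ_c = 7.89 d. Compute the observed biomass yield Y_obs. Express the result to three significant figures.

Correct the yield for decay: Y_obs = Y/(1 + k_d θ_c) = 0.449 / (1 + 0.0484 × 7.89) = 0.449 / 1.382 = 0.3249.

Y_obs ≈ 0.325 g VSS/g BOD₅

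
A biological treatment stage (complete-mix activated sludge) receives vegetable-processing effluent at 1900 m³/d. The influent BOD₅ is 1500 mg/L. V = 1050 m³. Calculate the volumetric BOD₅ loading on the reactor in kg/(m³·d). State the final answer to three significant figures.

L_v ≈ 2.71 kg BOD₅/(m³·d)

L_v = Q S₀ / V = 1900 × 1500 × 10⁻³ / 1050 = 2.714 kg/(m³·d).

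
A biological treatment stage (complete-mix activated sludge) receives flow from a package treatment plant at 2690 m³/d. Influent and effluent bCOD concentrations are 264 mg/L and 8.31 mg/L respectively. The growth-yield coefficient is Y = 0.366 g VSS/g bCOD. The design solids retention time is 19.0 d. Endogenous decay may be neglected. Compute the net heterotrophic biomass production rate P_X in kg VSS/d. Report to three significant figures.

P_X ≈ 252 kg VSS/d

Since k_d ≈ 0, Y_obs = Y = 0.366 g VSS/g bCOD.
Q·(S₀ − S) = 2690 × (264 − 8.31) × 10⁻³ = 687.8 kg/d removed.
Biomass produced: P_X = Y_obs·Q·ΔS = 0.3660 × 687.8 ≈ 251.7 kg VSS/d.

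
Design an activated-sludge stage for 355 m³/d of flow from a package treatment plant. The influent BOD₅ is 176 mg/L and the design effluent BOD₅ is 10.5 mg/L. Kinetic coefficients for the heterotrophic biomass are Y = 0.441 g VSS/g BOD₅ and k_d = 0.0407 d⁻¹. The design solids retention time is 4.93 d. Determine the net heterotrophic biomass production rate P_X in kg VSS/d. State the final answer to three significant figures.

P_X ≈ 21.6 kg VSS/d

Y_obs = Y / (1 + k_d θ_c) = 0.441 / (1 + 0.0407 × 4.93) = 0.441 / 1.201 = 0.3673.
Q·(S₀ − S) = 355 × (176 − 10.5) × 10⁻³ = 58.75 kg/d removed.
Biomass produced: P_X = Y_obs·Q·ΔS = 0.3673 × 58.75 ≈ 21.58 kg VSS/d.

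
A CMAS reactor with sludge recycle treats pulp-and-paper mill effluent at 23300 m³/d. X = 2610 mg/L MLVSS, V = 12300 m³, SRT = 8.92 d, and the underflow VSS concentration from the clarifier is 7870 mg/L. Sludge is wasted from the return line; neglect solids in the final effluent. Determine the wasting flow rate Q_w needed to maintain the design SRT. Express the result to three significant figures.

Q_w ≈ 457 m³/d

Wasting from the return line (neglecting effluent solids): Q_w = V·X / (θ_c·X_r) = 12300 × 2610 / (8.92 × 7870) = 457.3 m³/d.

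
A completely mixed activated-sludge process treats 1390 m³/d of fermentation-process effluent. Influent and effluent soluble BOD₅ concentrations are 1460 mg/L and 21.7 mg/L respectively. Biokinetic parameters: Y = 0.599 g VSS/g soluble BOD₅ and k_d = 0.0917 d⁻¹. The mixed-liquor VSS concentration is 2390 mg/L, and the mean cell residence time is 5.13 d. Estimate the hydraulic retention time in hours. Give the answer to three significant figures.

Steady-state biomass mass balance: V·X·(1 + k_d·θ_c) = Y·Q·(S₀ − S)·θ_c, so V = 0.599 × 1390 × (1460 − 21.7) × 5.13 / [2390 × (1 + 0.0917 × 5.13)] = 6.14×10^6 / 3514 = 1748 m³.
τ = V/Q = 1748/1390 = 1.258 d, or 30.18 h.

τ ≈ 30.2 h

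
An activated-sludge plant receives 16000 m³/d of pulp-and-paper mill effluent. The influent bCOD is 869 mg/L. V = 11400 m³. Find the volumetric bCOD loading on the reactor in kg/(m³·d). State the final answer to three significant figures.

L_v ≈ 1.22 kg bCOD/(m³·d)

Applied bCOD load per unit volume = Q·S₀/V = (16000 × 869/1000)/11400 = 1.220 kg bCOD·m⁻³·d⁻¹.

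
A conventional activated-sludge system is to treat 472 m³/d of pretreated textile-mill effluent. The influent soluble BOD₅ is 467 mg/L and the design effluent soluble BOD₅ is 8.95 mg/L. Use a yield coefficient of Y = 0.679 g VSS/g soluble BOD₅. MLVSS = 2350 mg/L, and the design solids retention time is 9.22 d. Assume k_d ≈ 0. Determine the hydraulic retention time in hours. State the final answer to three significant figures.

τ ≈ 29.3 h

Biomass mass balance (decay neglected): V·X = Y·Q·(S₀ − S)·θ_c, so V = 0.679 × 472 × (467 − 8.95) × 9.22 / 2350 = 576.0 m³.
Hydraulic retention time τ = V/Q = 576.0 / 472 = 1.220 d = 29.29 h.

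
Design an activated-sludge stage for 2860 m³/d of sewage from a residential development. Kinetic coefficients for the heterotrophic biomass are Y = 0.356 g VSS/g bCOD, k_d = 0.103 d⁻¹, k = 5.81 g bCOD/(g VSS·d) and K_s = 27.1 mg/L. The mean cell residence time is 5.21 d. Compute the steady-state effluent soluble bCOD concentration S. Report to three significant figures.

S ≈ 4.51 mg/L

From the Monod/SRT balance for a CMAS, S = K_s·(1+k_d θ_c)/[θ_c·(Y k − k_d) − 1] = 27.1 × (1 + 0.103 × 5.21) / [5.21 × (0.356 × 5.81 − 0.103) − 1] = 41.64 / 9.240 = 4.507 mg/L.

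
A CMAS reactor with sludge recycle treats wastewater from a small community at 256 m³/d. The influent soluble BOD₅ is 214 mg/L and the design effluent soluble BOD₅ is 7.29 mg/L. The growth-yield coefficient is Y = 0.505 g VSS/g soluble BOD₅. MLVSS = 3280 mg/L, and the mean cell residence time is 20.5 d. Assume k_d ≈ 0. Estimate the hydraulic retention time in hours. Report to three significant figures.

V·X = Y·Q·ΔS·θ_c gives V = 0.505 × 256 × (214 − 7.29) × 20.5 / 3280 = 167.0 m³.
HRT = V/Q = 167.0 m³ / 256 m³·d⁻¹ = 0.6524 d × 24 = 15.66 h.

τ ≈ 15.7 h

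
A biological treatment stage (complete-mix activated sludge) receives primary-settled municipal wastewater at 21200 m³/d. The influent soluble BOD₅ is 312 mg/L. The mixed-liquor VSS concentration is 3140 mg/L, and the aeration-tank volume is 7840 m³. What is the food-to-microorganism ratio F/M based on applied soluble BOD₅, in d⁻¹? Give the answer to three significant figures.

Food-to-microorganism ratio F/M = Q S₀ / (V X) = 21200 × 312 / (7840 × 3140) = 0.2687 d⁻¹.

F/M ≈ 0.269 d⁻¹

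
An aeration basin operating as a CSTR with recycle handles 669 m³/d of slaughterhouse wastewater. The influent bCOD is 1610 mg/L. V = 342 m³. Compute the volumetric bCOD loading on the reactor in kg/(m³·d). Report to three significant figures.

L_v = Q S₀ / V = 669 × 1610 × 10⁻³ / 342.0 = 3.149 kg/(m³·d).

L_v ≈ 3.15 kg bCOD/(m³·d)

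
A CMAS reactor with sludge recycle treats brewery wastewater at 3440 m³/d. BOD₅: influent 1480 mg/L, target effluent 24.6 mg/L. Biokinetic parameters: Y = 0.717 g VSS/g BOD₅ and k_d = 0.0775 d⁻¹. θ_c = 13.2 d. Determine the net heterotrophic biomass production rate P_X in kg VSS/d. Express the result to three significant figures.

P_X ≈ 1770 kg VSS/d

Y_obs = Y / (1 + k_d θ_c) = 0.717 / (1 + 0.0775 × 13.2) = 0.717 / 2.023 = 0.3544.
Q·(S₀ − S) = 3440 × (1480 − 24.6) × 10⁻³ = 5007 kg/d removed.
Biomass produced: P_X = Y_obs·Q·ΔS = 0.3544 × 5007 ≈ 1774 kg VSS/d.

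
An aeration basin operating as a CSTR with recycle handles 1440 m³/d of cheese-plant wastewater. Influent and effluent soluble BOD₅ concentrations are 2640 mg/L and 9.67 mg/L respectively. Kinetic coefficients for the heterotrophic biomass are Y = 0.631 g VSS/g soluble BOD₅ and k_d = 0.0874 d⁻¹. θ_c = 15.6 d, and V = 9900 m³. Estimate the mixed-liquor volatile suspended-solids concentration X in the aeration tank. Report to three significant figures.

From V·X·(1 + k_d·θ_c) = Y·Q·(S₀ − S)·θ_c: X = 0.631 × 1440 × (2640 − 9.67) × 15.6 / [9900 × (1 + 0.0874 × 15.6)] = 1593 mg/L.

X ≈ 1590 mg/L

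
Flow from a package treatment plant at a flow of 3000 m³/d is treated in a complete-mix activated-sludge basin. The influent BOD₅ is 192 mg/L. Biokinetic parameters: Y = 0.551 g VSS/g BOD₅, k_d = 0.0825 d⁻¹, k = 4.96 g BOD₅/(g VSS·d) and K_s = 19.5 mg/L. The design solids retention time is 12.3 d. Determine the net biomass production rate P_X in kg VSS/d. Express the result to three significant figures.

For a completely mixed reactor with recycle the Lawrence–McCarty relation gives S = K_s·(1 + k_d·θ_c) / [θ_c·(Y·k − k_d) − 1] = 19.5 × (1 + 0.0825 × 12.3) / [12.3 × (0.551 × 4.96 − 0.0825) − 1] = 39.29 / 31.60 = 1.243 mg/L.
The observed yield is Y_obs = Y/(1 + k_d·θ_c) = 0.551 / (1 + 0.0825 × 12.3) = 0.551 / 2.015 = 0.2735 g VSS per g BOD₅ removed.
Q·(S₀ − S) = 3000 × (192 − 1.24) × 10⁻³ = 572.3 kg/d removed.
Biomass produced: P_X = Y_obs·Q·ΔS = 0.2735 × 572.3 ≈ 156.5 kg VSS/d.

P_X ≈ 157 kg VSS/d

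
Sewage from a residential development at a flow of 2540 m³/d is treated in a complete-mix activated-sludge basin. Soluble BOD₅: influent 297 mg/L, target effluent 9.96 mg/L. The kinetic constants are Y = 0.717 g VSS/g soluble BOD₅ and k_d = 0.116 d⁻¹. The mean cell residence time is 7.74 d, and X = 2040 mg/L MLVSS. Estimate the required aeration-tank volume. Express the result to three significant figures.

V ≈ 1050 m³

From the SRT design equation V = Y Q (S₀−S) θ_c / [X (1 + k_d θ_c)] = 0.717 × 2540 × (297 − 9.96) × 7.74 / [2040 × (1 + 0.116 × 7.74)] = 4.05×10^6 / 3872 = 1045 m³.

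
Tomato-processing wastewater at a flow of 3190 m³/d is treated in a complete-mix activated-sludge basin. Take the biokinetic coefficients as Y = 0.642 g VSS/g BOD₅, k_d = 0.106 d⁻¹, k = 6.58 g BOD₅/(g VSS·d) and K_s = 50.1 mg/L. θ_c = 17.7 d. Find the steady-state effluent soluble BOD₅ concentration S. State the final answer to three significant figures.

S ≈ 2.00 mg/L

From the Monod/SRT balance for a CMAS, S = K_s·(1+k_d θ_c)/[θ_c·(Y k − k_d) − 1] = 50.1 × (1 + 0.106 × 17.7) / [17.7 × (0.642 × 6.58 − 0.106) − 1] = 144.1 / 71.89 = 2.004 mg/L.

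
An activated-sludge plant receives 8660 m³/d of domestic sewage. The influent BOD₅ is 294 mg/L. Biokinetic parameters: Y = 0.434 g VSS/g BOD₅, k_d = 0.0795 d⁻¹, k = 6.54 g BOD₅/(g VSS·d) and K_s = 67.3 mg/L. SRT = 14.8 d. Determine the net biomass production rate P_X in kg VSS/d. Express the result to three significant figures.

P_X ≈ 501 kg VSS/d

From the Monod/SRT balance for a CMAS, S = K_s·(1+k_d θ_c)/[θ_c·(Y k − k_d) − 1] = 67.3 × (1 + 0.0795 × 14.8) / [14.8 × (0.434 × 6.54 − 0.0795) − 1] = 146.5 / 39.83 = 3.678 mg/L.
The observed yield is Y_obs = Y/(1 + k_d·θ_c) = 0.434 / (1 + 0.0795 × 14.8) = 0.434 / 2.177 = 0.1994 g VSS per g BOD₅ removed.
Q·(S₀ − S) = 8660 × (294 − 3.68) × 10⁻³ = 2514 kg/d removed.
Biomass produced: P_X = Y_obs·Q·ΔS = 0.1994 × 2514 ≈ 501.3 kg VSS/d.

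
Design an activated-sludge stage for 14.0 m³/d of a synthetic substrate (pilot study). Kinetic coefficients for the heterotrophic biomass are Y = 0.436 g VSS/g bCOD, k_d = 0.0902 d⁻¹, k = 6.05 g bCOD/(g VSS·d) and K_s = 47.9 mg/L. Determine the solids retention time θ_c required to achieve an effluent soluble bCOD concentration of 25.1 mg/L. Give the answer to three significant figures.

θ_c ≈ 1.22 d

At the target effluent, Y k S/(K_s+S) = 0.436×6.05×25.1/73.00 = 0.9070 d⁻¹.
θ_c = 1/(μ − k_d) = 1/(0.9070 − 0.0902) = 1/0.8168 = 1.224 d.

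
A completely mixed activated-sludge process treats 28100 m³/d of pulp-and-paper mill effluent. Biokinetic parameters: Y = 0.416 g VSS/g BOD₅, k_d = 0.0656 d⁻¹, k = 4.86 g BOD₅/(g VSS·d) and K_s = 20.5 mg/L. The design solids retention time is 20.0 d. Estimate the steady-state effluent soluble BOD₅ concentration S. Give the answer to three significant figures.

For a completely mixed reactor with recycle the Lawrence–McCarty relation gives S = K_s·(1 + k_d·θ_c) / [θ_c·(Y·k − k_d) − 1] = 20.5 × (1 + 0.0656 × 20.0) / [20.0 × (0.416 × 4.86 − 0.0656) − 1] = 47.40 / 38.12 = 1.243 mg/L.

S ≈ 1.24 mg/L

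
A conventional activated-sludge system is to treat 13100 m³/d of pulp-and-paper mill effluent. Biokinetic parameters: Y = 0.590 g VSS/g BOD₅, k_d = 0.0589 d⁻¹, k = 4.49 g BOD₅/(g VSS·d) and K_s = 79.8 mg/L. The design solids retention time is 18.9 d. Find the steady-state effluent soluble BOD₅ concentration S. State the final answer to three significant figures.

S ≈ 3.52 mg/L

Effluent substrate depends only on kinetics and SRT: S = K_s(1 + k_d θ_c) / [θ_c(Yk − k_d) − 1] = 79.8 × (1 + 0.0589 × 18.9) / [18.9 × (0.590 × 4.49 − 0.0589) − 1] = 168.6 / 47.95 = 3.517 mg/L.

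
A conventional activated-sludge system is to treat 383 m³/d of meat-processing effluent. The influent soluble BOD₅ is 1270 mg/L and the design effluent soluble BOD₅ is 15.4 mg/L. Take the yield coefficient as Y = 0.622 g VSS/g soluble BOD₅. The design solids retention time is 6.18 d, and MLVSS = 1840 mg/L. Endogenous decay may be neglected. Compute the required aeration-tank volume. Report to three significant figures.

V ≈ 1000 m³

With k_d = 0 the design equation reduces to V = Y Q (S₀−S) θ_c / X = 0.622 × 383 × (1270 − 15.4) × 6.18 / 1840 = 1004 m³.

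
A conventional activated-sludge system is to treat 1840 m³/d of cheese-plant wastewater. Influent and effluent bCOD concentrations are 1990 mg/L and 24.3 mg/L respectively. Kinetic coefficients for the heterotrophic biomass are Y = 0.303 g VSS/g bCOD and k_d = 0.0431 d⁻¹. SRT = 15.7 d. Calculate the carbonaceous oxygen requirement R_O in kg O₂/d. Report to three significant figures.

Observed yield with endogenous decay: Y_obs = Y / (1 + k_d·θ_c) = 0.303 / (1 + 0.0431 × 15.7) = 0.303 / 1.677 = 0.1807 g VSS/g bCOD.
Substrate removed = Q·(S₀ − S) = 1840 m³/d × (1990 − 24.3) g/m³ = 3.62×10^6 g/d = 3617 kg/d.
Biomass synthesised: P_X = Y_obs × 3617 = 653.6 kg VSS/d.
Carbonaceous O₂ demand = substrate oxidised − cell-mass equivalent = 3617 − 1.42 × 653.6 = 2689 kg O₂/d.

R_O ≈ 2690 kg O₂/d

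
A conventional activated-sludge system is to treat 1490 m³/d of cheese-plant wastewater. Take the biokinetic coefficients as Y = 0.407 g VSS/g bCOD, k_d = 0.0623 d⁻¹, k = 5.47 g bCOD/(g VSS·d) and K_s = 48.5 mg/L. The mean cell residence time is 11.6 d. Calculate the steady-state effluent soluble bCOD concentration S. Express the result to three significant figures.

S ≈ 3.47 mg/L

From the Monod/SRT balance for a CMAS, S = K_s·(1+k_d θ_c)/[θ_c·(Y k − k_d) − 1] = 48.5 × (1 + 0.0623 × 11.6) / [11.6 × (0.407 × 5.47 − 0.0623) − 1] = 83.55 / 24.10 = 3.466 mg/L.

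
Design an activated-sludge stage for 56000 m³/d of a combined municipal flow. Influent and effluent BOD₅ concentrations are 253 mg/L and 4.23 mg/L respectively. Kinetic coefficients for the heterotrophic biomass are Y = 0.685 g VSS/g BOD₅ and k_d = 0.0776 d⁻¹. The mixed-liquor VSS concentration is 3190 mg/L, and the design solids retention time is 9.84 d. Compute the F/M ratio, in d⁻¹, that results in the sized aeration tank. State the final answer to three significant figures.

F/M ≈ 0.266 d⁻¹

Rearranging the biomass balance for a CMAS with decay, V = Y·Q·ΔS·θ_c / [X·(1+k_d θ_c)] = 0.685 × 56000 × (253 − 4.23) × 9.84 / [3190 × (1 + 0.0776 × 9.84)] = 9.39×10^7 / 5626 = 16691 m³.
Food-to-microorganism ratio F/M = Q S₀ / (V X) = 56000 × 253 / (16691 × 3190) = 0.2661 d⁻¹.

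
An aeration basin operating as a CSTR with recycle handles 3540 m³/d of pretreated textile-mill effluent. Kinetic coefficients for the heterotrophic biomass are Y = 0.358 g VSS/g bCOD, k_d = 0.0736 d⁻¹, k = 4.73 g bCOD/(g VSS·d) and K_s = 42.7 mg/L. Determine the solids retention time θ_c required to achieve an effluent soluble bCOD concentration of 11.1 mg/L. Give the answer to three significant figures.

θ_c ≈ 3.63 d

Specific growth rate at S = 11.1 mg/L: μ = YkS/(K_s+S) = 0.358·4.73·11.1/(42.7+11.1) = 0.3494 d⁻¹.
Then 1/θ_c = μ − k_d = 0.3494 − 0.0736 = 0.2758 d⁻¹, giving θ_c = 3.626 d.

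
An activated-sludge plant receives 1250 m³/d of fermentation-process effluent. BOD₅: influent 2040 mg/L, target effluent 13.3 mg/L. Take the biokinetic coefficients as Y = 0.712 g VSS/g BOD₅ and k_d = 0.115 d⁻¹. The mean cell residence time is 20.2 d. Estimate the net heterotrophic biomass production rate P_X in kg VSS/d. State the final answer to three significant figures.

Correct the yield for decay: Y_obs = Y/(1 + k_d θ_c) = 0.712 / (1 + 0.115 × 20.2) = 0.712 / 3.323 = 0.2143.
ΔS = 2040 − 13.3 = 2027 mg/L, so the substrate removal rate is 1250 × 2027/1000 = 2533 kg BOD₅/d.
P_X = Y_obs · Q(S₀ − S) = 0.2143 × 2533 = 542.8 kg VSS/d.

P_X ≈ 543 kg VSS/d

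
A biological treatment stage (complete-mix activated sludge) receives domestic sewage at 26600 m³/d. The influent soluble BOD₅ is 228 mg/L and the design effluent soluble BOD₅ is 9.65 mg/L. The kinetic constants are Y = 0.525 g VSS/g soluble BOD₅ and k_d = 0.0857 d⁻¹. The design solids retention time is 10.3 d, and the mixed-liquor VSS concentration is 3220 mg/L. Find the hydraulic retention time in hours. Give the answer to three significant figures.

Rearranging the biomass balance for a CMAS with decay, V = Y·Q·ΔS·θ_c / [X·(1+k_d θ_c)] = 0.525 × 26600 × (228 − 9.65) × 10.3 / [3220 × (1 + 0.0857 × 10.3)] = 3.14×10^7 / 6062 = 5181 m³.
Hydraulic retention time τ = V/Q = 5181 / 26600 = 0.1948 d = 4.674 h.

τ ≈ 4.67 h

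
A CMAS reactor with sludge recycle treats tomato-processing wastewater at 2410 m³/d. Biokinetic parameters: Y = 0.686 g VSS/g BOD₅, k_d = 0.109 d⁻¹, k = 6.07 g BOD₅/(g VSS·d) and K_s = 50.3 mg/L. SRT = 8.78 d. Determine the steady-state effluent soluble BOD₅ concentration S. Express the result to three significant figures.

S ≈ 2.84 mg/L

From the Monod/SRT balance for a CMAS, S = K_s·(1+k_d θ_c)/[θ_c·(Y k − k_d) − 1] = 50.3 × (1 + 0.109 × 8.78) / [8.78 × (0.686 × 6.07 − 0.109) − 1] = 98.44 / 34.60 = 2.845 mg/L.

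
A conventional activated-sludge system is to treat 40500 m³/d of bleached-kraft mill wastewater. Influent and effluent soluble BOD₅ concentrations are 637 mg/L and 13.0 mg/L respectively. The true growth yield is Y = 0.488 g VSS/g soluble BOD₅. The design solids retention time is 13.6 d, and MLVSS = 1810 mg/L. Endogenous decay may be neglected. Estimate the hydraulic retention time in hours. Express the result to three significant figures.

τ ≈ 54.9 h

Biomass mass balance (decay neglected): V·X = Y·Q·(S₀ − S)·θ_c, so V = 0.488 × 40500 × (637 − 13.0) × 13.6 / 1810 = 92666 m³.
Hydraulic retention time τ = V/Q = 92666 / 40500 = 2.288 d = 54.91 h.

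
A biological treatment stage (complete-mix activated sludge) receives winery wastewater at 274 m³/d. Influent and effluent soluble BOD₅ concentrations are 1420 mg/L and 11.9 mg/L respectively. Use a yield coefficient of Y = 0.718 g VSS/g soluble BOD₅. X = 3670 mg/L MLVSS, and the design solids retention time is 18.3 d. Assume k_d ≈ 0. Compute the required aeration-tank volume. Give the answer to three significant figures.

V ≈ 1380 m³

With k_d = 0 the design equation reduces to V = Y Q (S₀−S) θ_c / X = 0.718 × 274 × (1420 − 11.9) × 18.3 / 3670 = 1381 m³.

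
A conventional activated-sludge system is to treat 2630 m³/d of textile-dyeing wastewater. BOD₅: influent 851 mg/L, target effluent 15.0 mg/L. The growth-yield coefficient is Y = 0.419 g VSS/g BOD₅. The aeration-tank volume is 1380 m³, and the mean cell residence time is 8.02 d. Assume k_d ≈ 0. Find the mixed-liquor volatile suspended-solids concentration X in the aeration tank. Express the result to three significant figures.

X ≈ 5350 mg/L

Without decay, X = Y Q (S₀−S) θ_c / V = 0.419 × 2630 × (851 − 15.0) × 8.02 / 1380 = 5354 mg/L.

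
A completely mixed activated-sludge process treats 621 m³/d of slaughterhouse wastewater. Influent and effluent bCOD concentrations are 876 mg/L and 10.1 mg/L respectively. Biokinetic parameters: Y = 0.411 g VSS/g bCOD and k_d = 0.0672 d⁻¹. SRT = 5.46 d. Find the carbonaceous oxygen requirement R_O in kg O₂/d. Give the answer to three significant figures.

R_O ≈ 308 kg O₂/d

Correct the yield for decay: Y_obs = Y/(1 + k_d θ_c) = 0.411 / (1 + 0.0672 × 5.46) = 0.411 / 1.367 = 0.3007.
Substrate removed = Q·(S₀ − S) = 621 m³/d × (876 − 10.1) g/m³ = 5.38×10^5 g/d = 537.7 kg/d.
Net sludge production P_X = 0.3007 × 537.7 = 161.7 kg VSS/d.
R_O = Q·ΔS − 1.42 P_X = 537.7 − 229.6 = 308.1 kg O₂/d.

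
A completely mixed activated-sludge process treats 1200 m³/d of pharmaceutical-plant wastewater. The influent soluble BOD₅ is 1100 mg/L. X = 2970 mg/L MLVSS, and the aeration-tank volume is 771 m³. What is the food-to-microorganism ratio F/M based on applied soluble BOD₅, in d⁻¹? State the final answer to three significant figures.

F/M ≈ 0.576 d⁻¹

F/M = applied load / biomass = Q·S₀/(V·X) = 1200 × 1100 / (771.0 × 2970) = 0.5765 d⁻¹.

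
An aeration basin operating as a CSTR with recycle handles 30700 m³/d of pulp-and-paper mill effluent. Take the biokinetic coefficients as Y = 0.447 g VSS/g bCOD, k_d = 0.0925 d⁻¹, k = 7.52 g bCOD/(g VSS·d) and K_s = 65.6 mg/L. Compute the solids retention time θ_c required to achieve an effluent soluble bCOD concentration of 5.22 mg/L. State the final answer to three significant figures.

θ_c ≈ 6.44 d

From 1/θ_c = Y·k·S/(K_s + S) − k_d: Y·k·S/(K_s+S) = 0.447 × 7.52 × 5.22 / (65.6 + 5.22) = 0.2478 d⁻¹.
1/θ_c = 0.2478 − 0.0925 = 0.1553 d⁻¹, so θ_c = 6.441 d.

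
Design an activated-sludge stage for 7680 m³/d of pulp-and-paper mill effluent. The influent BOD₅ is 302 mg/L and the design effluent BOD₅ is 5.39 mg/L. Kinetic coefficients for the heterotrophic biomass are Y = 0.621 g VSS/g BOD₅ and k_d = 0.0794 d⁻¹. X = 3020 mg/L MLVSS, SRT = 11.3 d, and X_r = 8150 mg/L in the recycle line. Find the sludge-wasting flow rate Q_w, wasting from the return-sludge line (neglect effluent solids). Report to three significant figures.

Steady-state biomass mass balance: V·X·(1 + k_d·θ_c) = Y·Q·(S₀ − S)·θ_c, so V = 0.621 × 7680 × (302 − 5.39) × 11.3 / [3020 × (1 + 0.0794 × 11.3)] = 1.6×10^7 / 5730 = 2790 m³.
θ_c = V·X/(Q_w·X_r) when wasting from the recycle, so Q_w = V·X/(θ_c·X_r) = 2790 × 3020 / (11.3 × 8150) = 91.49 m³/d.

Q_w ≈ 91.5 m³/d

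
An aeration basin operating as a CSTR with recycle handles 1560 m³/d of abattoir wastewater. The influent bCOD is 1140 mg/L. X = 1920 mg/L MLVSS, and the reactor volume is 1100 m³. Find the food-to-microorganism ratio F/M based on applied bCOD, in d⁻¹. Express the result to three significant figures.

F/M ≈ 0.842 d⁻¹

F/M = applied load / biomass = Q·S₀/(V·X) = 1560 × 1140 / (1100 × 1920) = 0.8420 d⁻¹.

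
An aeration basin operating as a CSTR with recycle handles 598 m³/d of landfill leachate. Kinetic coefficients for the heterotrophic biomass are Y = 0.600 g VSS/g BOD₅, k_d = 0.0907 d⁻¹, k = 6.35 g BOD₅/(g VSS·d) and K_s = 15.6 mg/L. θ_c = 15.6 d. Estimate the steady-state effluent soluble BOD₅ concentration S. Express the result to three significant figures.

S ≈ 0.661 mg/L

For a completely mixed reactor with recycle the Lawrence–McCarty relation gives S = K_s·(1 + k_d·θ_c) / [θ_c·(Y·k − k_d) − 1] = 15.6 × (1 + 0.0907 × 15.6) / [15.6 × (0.600 × 6.35 − 0.0907) − 1] = 37.67 / 57.02 = 0.6607 mg/L.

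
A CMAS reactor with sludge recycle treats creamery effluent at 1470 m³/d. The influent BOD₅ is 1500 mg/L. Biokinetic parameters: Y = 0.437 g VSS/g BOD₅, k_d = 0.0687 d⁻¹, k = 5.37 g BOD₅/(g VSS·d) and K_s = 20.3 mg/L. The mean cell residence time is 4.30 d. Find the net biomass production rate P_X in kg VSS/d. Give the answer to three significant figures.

From the Monod/SRT balance for a CMAS, S = K_s·(1+k_d θ_c)/[θ_c·(Y k − k_d) − 1] = 20.3 × (1 + 0.0687 × 4.30) / [4.30 × (0.437 × 5.37 − 0.0687) − 1] = 26.30 / 8.795 = 2.990 mg/L.
Correct the yield for decay: Y_obs = Y/(1 + k_d θ_c) = 0.437 / (1 + 0.0687 × 4.30) = 0.437 / 1.295 = 0.3373.
Substrate removed = Q·(S₀ − S) = 1470 m³/d × (1500 − 2.99) g/m³ = 2.2×10^6 g/d = 2201 kg/d.
P_X = Y_obs · Q(S₀ − S) = 0.3373 × 2201 = 742.4 kg VSS/d.

P_X ≈ 742 kg VSS/d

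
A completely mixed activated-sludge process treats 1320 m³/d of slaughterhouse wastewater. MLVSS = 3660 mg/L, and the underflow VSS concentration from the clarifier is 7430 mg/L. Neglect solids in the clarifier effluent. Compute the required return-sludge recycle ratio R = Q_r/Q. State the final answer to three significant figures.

R ≈ 0.971

R = Q_r/Q = X/(X_r − X) = 3660 / (7430 − 3660) = 0.9708.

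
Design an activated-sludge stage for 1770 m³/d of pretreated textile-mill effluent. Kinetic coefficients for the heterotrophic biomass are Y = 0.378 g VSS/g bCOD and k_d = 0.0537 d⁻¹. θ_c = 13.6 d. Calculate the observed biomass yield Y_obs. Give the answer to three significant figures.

Y_obs ≈ 0.218 g VSS/g bCOD

Correct the yield for decay: Y_obs = Y/(1 + k_d θ_c) = 0.378 / (1 + 0.0537 × 13.6) = 0.378 / 1.730 = 0.2185.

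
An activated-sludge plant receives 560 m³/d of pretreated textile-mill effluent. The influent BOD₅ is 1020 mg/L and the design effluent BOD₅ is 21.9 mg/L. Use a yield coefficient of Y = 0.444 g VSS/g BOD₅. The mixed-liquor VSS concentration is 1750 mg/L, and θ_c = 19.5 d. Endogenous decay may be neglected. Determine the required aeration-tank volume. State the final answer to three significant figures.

With k_d = 0 the design equation reduces to V = Y Q (S₀−S) θ_c / X = 0.444 × 560 × (1020 − 21.9) × 19.5 / 1750 = 2765 m³.

V ≈ 2770 m³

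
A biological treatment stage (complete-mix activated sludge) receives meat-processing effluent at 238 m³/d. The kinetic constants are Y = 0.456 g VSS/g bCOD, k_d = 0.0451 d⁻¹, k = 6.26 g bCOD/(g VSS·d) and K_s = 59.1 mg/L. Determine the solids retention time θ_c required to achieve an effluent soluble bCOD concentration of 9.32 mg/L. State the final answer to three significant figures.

θ_c ≈ 2.91 d

At the target effluent, Y k S/(K_s+S) = 0.456×6.26×9.32/68.42 = 0.3888 d⁻¹.
1/θ_c = 0.3888 − 0.0451 = 0.3437 d⁻¹, so θ_c = 2.909 d.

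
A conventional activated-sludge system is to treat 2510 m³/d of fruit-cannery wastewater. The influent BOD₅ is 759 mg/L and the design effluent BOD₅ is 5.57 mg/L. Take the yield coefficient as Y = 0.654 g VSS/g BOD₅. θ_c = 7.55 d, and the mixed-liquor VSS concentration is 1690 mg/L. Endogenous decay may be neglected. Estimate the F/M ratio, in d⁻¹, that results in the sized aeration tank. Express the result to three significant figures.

F/M ≈ 0.204 d⁻¹

V·X = Y·Q·ΔS·θ_c gives V = 0.654 × 2510 × (759 − 5.57) × 7.55 / 1690 = 5525 m³.
F/M = applied load / biomass = Q·S₀/(V·X) = 2510 × 759 / (5525 × 1690) = 0.2040 d⁻¹.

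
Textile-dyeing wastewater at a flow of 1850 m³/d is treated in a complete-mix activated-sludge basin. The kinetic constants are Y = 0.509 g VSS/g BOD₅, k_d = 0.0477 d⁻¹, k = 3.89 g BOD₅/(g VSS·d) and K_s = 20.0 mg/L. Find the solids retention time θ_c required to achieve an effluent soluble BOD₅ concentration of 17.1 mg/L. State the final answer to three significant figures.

From 1/θ_c = Y·k·S/(K_s + S) − k_d: Y·k·S/(K_s+S) = 0.509 × 3.89 × 17.1 / (20.0 + 17.1) = 0.9126 d⁻¹.
Then 1/θ_c = μ − k_d = 0.9126 − 0.0477 = 0.8649 d⁻¹, giving θ_c = 1.156 d.

θ_c ≈ 1.16 d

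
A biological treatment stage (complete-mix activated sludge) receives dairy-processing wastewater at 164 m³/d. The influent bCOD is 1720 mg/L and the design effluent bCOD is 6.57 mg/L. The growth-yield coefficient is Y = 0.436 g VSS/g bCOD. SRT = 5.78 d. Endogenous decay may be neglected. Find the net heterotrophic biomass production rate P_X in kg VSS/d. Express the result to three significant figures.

With endogenous decay neglected, the observed yield equals the true yield: Y_obs = Y = 0.436 g VSS/g bCOD.
Substrate removed = Q·(S₀ − S) = 164 m³/d × (1720 − 6.57) g/m³ = 2.81×10^5 g/d = 281.0 kg/d.
Biomass produced: P_X = Y_obs·Q·ΔS = 0.4360 × 281.0 ≈ 122.5 kg VSS/d.

P_X ≈ 123 kg VSS/d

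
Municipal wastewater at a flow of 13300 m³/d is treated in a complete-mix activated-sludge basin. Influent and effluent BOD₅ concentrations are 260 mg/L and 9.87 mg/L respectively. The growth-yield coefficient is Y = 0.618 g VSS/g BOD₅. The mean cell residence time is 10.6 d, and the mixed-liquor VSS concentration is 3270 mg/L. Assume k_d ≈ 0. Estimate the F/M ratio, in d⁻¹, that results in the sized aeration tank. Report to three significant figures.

F/M ≈ 0.159 d⁻¹

V·X = Y·Q·ΔS·θ_c gives V = 0.618 × 13300 × (260 − 9.87) × 10.6 / 3270 = 6664 m³.
Food-to-microorganism ratio F/M = Q S₀ / (V X) = 13300 × 260 / (6664 × 3270) = 0.1587 d⁻¹.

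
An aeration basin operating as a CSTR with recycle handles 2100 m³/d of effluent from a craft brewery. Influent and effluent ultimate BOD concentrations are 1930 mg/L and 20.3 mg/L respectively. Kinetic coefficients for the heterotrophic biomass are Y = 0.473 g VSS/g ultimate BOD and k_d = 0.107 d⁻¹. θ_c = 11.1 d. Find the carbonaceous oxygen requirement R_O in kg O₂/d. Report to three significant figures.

The observed yield is Y_obs = Y/(1 + k_d·θ_c) = 0.473 / (1 + 0.107 × 11.1) = 0.473 / 2.188 = 0.2162 g VSS per g ultimate BOD removed.
Substrate removed = Q·(S₀ − S) = 2100 m³/d × (1930 − 20.3) g/m³ = 4.01×10^6 g/d = 4010 kg/d.
Net sludge production P_X = 0.2162 × 4010 = 867.1 kg VSS/d.
R_O = Q·ΔS − 1.42 P_X = 4010 − 1231 = 2779 kg O₂/d.

R_O ≈ 2780 kg O₂/d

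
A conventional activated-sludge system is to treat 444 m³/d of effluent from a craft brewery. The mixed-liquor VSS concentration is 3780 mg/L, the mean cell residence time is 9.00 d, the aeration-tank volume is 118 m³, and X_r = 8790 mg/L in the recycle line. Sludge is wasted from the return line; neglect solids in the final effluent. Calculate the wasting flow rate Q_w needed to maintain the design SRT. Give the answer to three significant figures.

Wasting from the return line (neglecting effluent solids): Q_w = V·X / (θ_c·X_r) = 118.0 × 3780 / (9.00 × 8790) = 5.638 m³/d.

Q_w ≈ 5.64 m³/d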